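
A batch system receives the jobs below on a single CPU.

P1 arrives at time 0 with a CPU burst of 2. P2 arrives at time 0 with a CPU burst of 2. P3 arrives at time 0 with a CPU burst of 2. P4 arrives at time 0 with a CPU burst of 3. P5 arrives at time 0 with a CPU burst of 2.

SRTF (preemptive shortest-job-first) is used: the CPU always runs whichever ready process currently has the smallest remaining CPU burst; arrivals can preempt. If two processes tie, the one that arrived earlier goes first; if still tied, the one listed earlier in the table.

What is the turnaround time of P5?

8

Gantt: | P1 0-2 | P2 2-4 | P3 4-6 | P5 6-8 | P4 8-11 |
Completion: P1=2  P2=4  P3=6  P4=11  P5=8
Turnaround(P5) = completion − arrival = 8 − 0 = 8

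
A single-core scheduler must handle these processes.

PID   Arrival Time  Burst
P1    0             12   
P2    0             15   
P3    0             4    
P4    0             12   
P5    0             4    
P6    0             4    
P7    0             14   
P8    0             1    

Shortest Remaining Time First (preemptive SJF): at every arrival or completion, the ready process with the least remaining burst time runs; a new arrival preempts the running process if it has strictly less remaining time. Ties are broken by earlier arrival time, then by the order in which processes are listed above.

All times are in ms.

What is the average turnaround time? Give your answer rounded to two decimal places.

25.88

Gantt: | P8 0-1 | P3 1-5 | P5 5-9 | P6 9-13 | P1 13-25 | P4 25-37 | P7 37-51 | P2 51-66 |
Completion: P1=25  P2=66  P3=5  P4=37  P5=9  P6=13  P7=51  P8=1
Turnaround times: P1=25, P2=66, P3=5, P4=37, P5=9, P6=13, P7=51, P8=1
Average turnaround = (25+66+5+37+9+13+51+1) / 8 = 207/8 = 25.88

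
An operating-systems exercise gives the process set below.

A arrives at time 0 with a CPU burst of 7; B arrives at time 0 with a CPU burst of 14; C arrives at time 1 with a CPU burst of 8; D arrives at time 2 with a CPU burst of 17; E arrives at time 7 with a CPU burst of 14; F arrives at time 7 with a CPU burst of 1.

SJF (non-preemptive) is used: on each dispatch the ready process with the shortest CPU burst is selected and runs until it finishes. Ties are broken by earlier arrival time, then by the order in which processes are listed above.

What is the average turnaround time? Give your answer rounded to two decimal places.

Timeline: | A 0-7 | F 7-8 | C 8-16 | B 16-30 | E 30-44 | D 44-61 |
Completion: A=7  B=30  C=16  D=61  E=44  F=8
Turnaround (C−A): A=7  B=30  C=15  D=59  E=37  F=1
Turnaround times: A=7, B=30, C=15, D=59, E=37, F=1
Average turnaround = (7+30+15+59+37+1) / 6 = 149/6 = 24.83

24.83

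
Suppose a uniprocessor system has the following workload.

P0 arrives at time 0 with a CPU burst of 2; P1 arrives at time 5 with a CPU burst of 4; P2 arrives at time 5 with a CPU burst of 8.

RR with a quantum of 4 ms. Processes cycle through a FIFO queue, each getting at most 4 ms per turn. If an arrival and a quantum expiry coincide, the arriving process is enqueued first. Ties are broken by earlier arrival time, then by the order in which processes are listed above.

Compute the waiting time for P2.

Timeline: | P0 0-2 | idle 2-5 | P1 5-9 | P2 9-17 |
Completion: P0=2  P1=9  P2=17
Waiting(P2) = turnaround − burst = 12 − 8 = 4

4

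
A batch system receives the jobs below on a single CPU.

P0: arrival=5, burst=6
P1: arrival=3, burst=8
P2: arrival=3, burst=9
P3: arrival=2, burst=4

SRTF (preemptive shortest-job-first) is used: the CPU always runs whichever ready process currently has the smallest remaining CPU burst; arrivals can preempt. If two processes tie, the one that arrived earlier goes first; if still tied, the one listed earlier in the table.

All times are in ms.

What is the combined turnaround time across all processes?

Schedule: | idle 0-2 | P3 2-6 | P0 6-12 | P1 12-20 | P2 20-29 |
Completion: P0=12  P1=20  P2=29  P3=6
Turnaround (C−A): P0=7  P1=17  P2=26  P3=4
Turnaround = completion − arrival: P0=7, P1=17, P2=26, P3=4
Total turnaround = 7 + 17 + 26 + 4 = 54

54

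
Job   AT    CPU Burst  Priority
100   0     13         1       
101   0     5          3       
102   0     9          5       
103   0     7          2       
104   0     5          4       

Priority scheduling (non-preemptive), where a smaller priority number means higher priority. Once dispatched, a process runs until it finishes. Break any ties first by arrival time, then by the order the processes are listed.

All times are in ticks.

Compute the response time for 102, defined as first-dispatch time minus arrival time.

Timeline: | 100 0-13 | 103 13-20 | 101 20-25 | 104 25-30 | 102 30-39 |
Completion: 100=13  101=25  102=39  103=20  104=30
Turnaround (C−A): 100=13  101=25  102=39  103=20  104=30
Response(102) = first start − arrival = 30 − 0 = 30

30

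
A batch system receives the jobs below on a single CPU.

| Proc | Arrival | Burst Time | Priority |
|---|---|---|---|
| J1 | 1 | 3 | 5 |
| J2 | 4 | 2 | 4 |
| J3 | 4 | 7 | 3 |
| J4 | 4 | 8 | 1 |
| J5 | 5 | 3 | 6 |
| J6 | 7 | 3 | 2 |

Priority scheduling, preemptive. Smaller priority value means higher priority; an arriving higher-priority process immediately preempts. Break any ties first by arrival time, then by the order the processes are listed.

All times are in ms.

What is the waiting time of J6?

5

Timeline: | idle 0-1 | J1 1-4 | J4 4-12 | J6 12-15 | J3 15-22 | J2 22-24 | J5 24-27 |
Completion: J1=4  J2=24  J3=22  J4=12  J5=27  J6=15
Turnaround (C−A): J1=3  J2=20  J3=18  J4=8  J5=22  J6=8
Waiting(J6) = turnaround − burst = 8 − 3 = 5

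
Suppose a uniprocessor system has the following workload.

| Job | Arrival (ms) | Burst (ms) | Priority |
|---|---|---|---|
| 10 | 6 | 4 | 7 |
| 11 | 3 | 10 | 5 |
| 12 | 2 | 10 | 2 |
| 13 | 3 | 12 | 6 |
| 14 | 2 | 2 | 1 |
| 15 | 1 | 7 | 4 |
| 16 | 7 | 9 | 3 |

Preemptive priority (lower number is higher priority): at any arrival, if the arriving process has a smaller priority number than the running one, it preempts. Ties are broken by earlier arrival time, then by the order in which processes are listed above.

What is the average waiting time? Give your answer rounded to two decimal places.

Schedule: | idle 0-1 | 15 1-2 | 14 2-4 | 12 4-14 | 16 14-23 | 15 23-29 | 11 29-39 | 13 39-51 | 10 51-55 |
Completion: 10=55  11=39  12=14  13=51  14=4  15=29  16=23
Turnaround (C−A): 10=49  11=36  12=12  13=48  14=2  15=28  16=16
Waiting times: 10=45, 11=26, 12=2, 13=36, 14=0, 15=21, 16=7
Average waiting = (45+26+2+36+0+21+7) / 7 = 137/7 = 19.57

19.57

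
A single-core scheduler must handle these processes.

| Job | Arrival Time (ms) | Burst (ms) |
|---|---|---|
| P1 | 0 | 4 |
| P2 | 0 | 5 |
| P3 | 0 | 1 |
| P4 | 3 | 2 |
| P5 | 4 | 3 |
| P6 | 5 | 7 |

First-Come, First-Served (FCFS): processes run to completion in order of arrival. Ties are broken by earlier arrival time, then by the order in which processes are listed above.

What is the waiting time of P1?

0

Gantt: | P1 0-4 | P2 4-9 | P3 9-10 | P4 10-12 | P5 12-15 | P6 15-22 |
Completion: P1=4  P2=9  P3=10  P4=12  P5=15  P6=22
Turnaround (C−A): P1=4  P2=9  P3=10  P4=9  P5=11  P6=17
Waiting(P1) = turnaround − burst = 4 − 4 = 0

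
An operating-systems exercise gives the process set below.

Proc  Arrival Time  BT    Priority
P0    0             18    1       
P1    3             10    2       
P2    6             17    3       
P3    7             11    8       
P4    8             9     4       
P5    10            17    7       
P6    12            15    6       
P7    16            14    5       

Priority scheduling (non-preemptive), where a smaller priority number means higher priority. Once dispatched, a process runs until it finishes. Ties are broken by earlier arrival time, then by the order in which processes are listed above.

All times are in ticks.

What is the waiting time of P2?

22

Timeline: | P0 0-18 | P1 18-28 | P2 28-45 | P4 45-54 | P7 54-68 | P6 68-83 | P5 83-100 | P3 100-111 |
Completion: P0=18  P1=28  P2=45  P3=111  P4=54  P5=100  P6=83  P7=68
Waiting(P2) = turnaround − burst = 39 − 17 = 22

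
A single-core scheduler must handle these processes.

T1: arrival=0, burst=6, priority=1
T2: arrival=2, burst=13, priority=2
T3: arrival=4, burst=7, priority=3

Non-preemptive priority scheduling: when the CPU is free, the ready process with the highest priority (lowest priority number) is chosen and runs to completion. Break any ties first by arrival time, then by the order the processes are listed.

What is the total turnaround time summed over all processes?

Schedule: | T1 0-6 | T2 6-19 | T3 19-26 |
Completion: T1=6  T2=19  T3=26
Turnaround (C−A): T1=6  T2=17  T3=22
Turnaround = completion − arrival: T1=6, T2=17, T3=22
Total turnaround = 6 + 17 + 22 = 45

45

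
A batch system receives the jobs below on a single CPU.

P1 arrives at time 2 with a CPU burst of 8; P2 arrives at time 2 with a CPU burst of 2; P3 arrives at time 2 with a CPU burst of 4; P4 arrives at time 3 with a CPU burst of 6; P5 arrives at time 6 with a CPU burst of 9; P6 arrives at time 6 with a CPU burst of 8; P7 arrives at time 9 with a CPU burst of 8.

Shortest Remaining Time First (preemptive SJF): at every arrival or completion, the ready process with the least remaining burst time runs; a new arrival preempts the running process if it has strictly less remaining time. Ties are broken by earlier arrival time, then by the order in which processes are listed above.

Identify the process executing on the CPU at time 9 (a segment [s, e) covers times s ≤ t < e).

Schedule: | idle 0-2 | P2 2-4 | P3 4-8 | P4 8-14 | P1 14-22 | P6 22-30 | P7 30-38 | P5 38-47 |
Completion: P1=22  P2=4  P3=8  P4=14  P5=47  P6=30  P7=38

P4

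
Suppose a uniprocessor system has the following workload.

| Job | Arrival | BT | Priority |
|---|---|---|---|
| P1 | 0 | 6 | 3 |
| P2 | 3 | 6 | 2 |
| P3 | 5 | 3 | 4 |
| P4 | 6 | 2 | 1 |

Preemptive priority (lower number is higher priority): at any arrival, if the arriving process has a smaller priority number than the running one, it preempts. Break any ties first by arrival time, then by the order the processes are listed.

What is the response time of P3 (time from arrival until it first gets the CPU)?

Gantt: | P1 0-3 | P2 3-6 | P4 6-8 | P2 8-11 | P1 11-14 | P3 14-17 |
Completion: P1=14  P2=11  P3=17  P4=8
Response(P3) = first start − arrival = 14 − 5 = 9

9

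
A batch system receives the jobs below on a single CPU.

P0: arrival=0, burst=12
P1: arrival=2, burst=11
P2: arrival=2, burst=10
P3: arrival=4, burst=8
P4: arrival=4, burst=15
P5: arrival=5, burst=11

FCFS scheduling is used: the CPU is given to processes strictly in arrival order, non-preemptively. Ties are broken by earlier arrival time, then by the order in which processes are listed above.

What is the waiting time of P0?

0

Gantt: | P0 0-12 | P1 12-23 | P2 23-33 | P3 33-41 | P4 41-56 | P5 56-67 |
Completion: P0=12  P1=23  P2=33  P3=41  P4=56  P5=67
Waiting(P0) = turnaround − burst = 12 − 12 = 0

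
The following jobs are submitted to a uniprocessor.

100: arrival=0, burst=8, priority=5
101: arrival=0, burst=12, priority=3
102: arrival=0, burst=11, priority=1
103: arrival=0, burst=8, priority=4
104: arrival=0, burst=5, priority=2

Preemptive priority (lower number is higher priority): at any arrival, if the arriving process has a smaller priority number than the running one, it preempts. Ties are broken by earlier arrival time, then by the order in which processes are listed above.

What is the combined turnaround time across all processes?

Schedule: | 102 0-11 | 104 11-16 | 101 16-28 | 103 28-36 | 100 36-44 |
Completion: 100=44  101=28  102=11  103=36  104=16
Turnaround (C−A): 100=44  101=28  102=11  103=36  104=16
Turnaround = completion − arrival: 100=44, 101=28, 102=11, 103=36, 104=16
Total turnaround = 44 + 28 + 11 + 36 + 16 = 135

135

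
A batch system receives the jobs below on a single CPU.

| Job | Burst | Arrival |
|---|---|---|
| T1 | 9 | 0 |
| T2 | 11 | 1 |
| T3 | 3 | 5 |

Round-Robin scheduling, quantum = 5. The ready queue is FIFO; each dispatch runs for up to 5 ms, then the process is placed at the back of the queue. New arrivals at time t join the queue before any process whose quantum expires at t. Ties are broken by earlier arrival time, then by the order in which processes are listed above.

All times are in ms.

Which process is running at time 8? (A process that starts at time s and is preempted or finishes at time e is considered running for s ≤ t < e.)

T2

Schedule: | T1 0-5 | T2 5-10 | T3 10-13 | T1 13-17 | T2 17-23 |
Completion: T1=17  T2=23  T3=13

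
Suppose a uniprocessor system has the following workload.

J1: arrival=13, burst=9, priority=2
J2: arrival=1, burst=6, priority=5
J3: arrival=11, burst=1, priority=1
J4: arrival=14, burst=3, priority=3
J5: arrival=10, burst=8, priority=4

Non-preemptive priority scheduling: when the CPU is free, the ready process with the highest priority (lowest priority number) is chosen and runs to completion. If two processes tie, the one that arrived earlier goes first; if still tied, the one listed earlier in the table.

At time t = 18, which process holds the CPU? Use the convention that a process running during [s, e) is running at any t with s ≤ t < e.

J3

Schedule: | idle 0-1 | J2 1-7 | idle 7-10 | J5 10-18 | J3 18-19 | J1 19-28 | J4 28-31 |
Completion: J1=28  J2=7  J3=19  J4=31  J5=18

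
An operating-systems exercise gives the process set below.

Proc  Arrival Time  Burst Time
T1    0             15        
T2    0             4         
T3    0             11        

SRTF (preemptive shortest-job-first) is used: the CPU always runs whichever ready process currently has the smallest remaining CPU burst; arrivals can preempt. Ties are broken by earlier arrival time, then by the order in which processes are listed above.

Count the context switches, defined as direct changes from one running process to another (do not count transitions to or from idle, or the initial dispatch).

Gantt: | T2 0-4 | T3 4-15 | T1 15-30 |
Completion: T1=30  T2=4  T3=15
Turnaround (C−A): T1=30  T2=4  T3=15

2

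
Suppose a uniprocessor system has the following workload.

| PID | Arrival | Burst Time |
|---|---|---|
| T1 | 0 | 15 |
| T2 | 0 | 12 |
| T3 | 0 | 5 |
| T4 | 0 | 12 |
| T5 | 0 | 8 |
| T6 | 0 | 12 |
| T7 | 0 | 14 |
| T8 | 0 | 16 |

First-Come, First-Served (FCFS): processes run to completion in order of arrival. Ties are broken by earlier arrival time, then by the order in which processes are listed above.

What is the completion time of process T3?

Schedule: | T1 0-15 | T2 15-27 | T3 27-32 | T4 32-44 | T5 44-52 | T6 52-64 | T7 64-78 | T8 78-94 |
Completion: T1=15  T2=27  T3=32  T4=44  T5=52  T6=64  T7=78  T8=94
Turnaround (C−A): T1=15  T2=27  T3=32  T4=44  T5=52  T6=64  T7=78  T8=94

32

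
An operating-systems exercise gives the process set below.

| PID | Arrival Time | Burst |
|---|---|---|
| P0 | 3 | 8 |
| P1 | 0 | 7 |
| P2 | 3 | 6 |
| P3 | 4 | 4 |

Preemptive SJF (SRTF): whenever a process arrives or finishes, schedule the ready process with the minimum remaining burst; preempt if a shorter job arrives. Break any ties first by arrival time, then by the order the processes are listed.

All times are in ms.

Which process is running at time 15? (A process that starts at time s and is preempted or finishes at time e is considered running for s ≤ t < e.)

Gantt: | P1 0-7 | P3 7-11 | P2 11-17 | P0 17-25 |
Completion: P0=25  P1=7  P2=17  P3=11
Turnaround (C−A): P0=22  P1=7  P2=14  P3=7

P2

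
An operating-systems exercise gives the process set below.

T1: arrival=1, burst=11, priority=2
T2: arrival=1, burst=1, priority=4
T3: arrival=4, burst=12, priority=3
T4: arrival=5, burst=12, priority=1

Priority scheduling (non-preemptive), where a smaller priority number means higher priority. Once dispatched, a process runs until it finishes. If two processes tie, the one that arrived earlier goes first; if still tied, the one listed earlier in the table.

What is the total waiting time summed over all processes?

62

Gantt: | idle 0-1 | T1 1-12 | T4 12-24 | T3 24-36 | T2 36-37 |
Completion: T1=12  T2=37  T3=36  T4=24
Turnaround (C−A): T1=11  T2=36  T3=32  T4=19
Waiting = turnaround − burst: T1=0, T2=35, T3=20, T4=7
Total waiting = 0 + 35 + 20 + 7 = 62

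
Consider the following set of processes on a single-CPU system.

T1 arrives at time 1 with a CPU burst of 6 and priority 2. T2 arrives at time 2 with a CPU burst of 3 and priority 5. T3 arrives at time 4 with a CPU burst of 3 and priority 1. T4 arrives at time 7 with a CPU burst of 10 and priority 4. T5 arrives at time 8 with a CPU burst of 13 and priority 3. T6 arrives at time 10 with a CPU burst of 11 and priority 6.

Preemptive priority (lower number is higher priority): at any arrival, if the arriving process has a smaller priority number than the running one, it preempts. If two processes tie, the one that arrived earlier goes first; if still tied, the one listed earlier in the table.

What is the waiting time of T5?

2

Gantt: | idle 0-1 | T1 1-4 | T3 4-7 | T1 7-10 | T5 10-23 | T4 23-33 | T2 33-36 | T6 36-47 |
Completion: T1=10  T2=36  T3=7  T4=33  T5=23  T6=47
Turnaround (C−A): T1=9  T2=34  T3=3  T4=26  T5=15  T6=37
Waiting(T5) = turnaround − burst = 15 − 13 = 2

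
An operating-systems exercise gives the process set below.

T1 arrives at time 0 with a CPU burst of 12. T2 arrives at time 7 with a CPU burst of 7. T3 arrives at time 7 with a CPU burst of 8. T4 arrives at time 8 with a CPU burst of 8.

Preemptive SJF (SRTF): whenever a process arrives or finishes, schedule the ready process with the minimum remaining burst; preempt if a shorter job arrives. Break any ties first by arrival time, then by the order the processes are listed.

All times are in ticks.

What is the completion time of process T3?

27

Schedule: | T1 0-12 | T2 12-19 | T3 19-27 | T4 27-35 |
Completion: T1=12  T2=19  T3=27  T4=35
Turnaround (C−A): T1=12  T2=12  T3=20  T4=27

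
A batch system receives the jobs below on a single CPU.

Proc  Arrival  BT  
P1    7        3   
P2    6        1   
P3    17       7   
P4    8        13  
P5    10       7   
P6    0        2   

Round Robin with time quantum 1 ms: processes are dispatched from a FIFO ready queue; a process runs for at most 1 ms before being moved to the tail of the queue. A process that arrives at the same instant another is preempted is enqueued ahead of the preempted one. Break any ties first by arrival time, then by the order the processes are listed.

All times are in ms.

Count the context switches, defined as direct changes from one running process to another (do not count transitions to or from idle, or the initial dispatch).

29

Gantt: | P6 0-2 | idle 2-6 | P2 6-7 | P1 7-8 | P4 8-9 | P1 9-10 | P4 10-11 | P5 11-12 | P1 12-13 | P4 13-14 | P5 14-15 | P4 15-16 | P5 16-17 | P4 17-18 | P3 18-19 | P5 19-20 | P4 20-21 | P3 21-22 | P5 22-23 | P4 23-24 | P3 24-25 | P5 25-26 | P4 26-27 | P3 27-28 | P5 28-29 | P4 29-30 | P3 30-31 | P4 31-32 | P3 32-33 | P4 33-34 | P3 34-35 | P4 35-37 |
Completion: P1=13  P2=7  P3=35  P4=37  P5=29  P6=2
Turnaround (C−A): P1=6  P2=1  P3=18  P4=29  P5=19  P6=2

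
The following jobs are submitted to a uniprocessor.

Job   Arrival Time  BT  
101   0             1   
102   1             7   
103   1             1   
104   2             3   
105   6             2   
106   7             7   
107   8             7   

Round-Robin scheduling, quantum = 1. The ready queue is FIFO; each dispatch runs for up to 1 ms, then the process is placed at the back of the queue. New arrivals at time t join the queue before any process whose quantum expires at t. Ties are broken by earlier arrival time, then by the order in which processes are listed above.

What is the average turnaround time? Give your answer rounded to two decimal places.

11.00

Timeline: | 101 0-1 | 102 1-2 | 103 2-3 | 104 3-4 | 102 4-5 | 104 5-6 | 102 6-7 | 105 7-8 | 104 8-9 | 106 9-10 | 102 10-11 | 107 11-12 | 105 12-13 | 106 13-14 | 102 14-15 | 107 15-16 | 106 16-17 | 102 17-18 | 107 18-19 | 106 19-20 | 102 20-21 | 107 21-22 | 106 22-23 | 107 23-24 | 106 24-25 | 107 25-26 | 106 26-27 | 107 27-28 |
Completion: 101=1  102=21  103=3  104=9  105=13  106=27  107=28
Turnaround (C−A): 101=1  102=20  103=2  104=7  105=7  106=20  107=20
Turnaround times: 101=1, 102=20, 103=2, 104=7, 105=7, 106=20, 107=20
Average turnaround = (1+20+2+7+7+20+20) / 7 = 77/7 = 11.00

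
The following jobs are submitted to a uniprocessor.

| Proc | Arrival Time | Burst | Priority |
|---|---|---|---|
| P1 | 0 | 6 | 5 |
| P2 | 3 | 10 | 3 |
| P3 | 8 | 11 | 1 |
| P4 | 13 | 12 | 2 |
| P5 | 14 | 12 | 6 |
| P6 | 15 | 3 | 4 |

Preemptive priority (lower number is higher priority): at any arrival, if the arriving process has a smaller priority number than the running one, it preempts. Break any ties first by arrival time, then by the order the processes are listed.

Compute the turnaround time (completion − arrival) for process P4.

Timeline: | P1 0-3 | P2 3-8 | P3 8-19 | P4 19-31 | P2 31-36 | P6 36-39 | P1 39-42 | P5 42-54 |
Completion: P1=42  P2=36  P3=19  P4=31  P5=54  P6=39
Turnaround (C−A): P1=42  P2=33  P3=11  P4=18  P5=40  P6=24
Turnaround(P4) = completion − arrival = 31 − 13 = 18

18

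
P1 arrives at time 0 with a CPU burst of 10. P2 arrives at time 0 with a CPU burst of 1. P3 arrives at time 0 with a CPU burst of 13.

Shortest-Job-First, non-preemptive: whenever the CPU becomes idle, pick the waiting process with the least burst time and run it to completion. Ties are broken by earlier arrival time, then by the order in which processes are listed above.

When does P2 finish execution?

Schedule: | P2 0-1 | P1 1-11 | P3 11-24 |
Completion: P1=11  P2=1  P3=24

1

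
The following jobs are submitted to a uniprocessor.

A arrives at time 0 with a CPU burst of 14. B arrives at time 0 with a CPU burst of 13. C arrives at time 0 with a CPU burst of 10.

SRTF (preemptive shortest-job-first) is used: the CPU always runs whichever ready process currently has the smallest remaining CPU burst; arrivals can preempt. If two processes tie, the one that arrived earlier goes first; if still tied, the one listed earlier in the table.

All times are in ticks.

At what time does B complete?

Schedule: | C 0-10 | B 10-23 | A 23-37 |
Completion: A=37  B=23  C=10
Turnaround (C−A): A=37  B=23  C=10

23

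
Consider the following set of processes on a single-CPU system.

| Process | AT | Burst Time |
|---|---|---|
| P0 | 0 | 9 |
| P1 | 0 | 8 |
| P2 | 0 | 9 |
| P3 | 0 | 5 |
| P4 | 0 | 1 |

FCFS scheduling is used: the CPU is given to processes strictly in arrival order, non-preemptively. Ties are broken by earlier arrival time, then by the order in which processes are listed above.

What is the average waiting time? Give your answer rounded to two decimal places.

16.60

Gantt: | P0 0-9 | P1 9-17 | P2 17-26 | P3 26-31 | P4 31-32 |
Completion: P0=9  P1=17  P2=26  P3=31  P4=32
Turnaround (C−A): P0=9  P1=17  P2=26  P3=31  P4=32
Waiting times: P0=0, P1=9, P2=17, P3=26, P4=31
Average waiting = (0+9+17+26+31) / 5 = 83/5 = 16.60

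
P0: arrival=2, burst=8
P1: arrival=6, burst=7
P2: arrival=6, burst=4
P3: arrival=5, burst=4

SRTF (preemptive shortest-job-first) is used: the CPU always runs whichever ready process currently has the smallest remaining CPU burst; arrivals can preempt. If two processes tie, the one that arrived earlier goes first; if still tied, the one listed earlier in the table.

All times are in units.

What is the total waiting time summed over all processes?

23

Timeline: | idle 0-2 | P0 2-5 | P3 5-9 | P2 9-13 | P0 13-18 | P1 18-25 |
Completion: P0=18  P1=25  P2=13  P3=9
Turnaround (C−A): P0=16  P1=19  P2=7  P3=4
Waiting = turnaround − burst: P0=8, P1=12, P2=3, P3=0
Total waiting = 8 + 12 + 3 + 0 = 23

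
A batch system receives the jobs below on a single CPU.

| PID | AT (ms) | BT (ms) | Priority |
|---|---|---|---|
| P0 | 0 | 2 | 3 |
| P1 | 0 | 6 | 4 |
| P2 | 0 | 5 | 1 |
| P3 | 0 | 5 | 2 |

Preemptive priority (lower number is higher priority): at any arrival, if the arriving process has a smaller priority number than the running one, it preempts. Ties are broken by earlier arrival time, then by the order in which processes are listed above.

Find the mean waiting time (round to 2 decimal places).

6.75

Schedule: | P2 0-5 | P3 5-10 | P0 10-12 | P1 12-18 |
Completion: P0=12  P1=18  P2=5  P3=10
Waiting times: P0=10, P1=12, P2=0, P3=5
Average waiting = (10+12+0+5) / 4 = 27/4 = 6.75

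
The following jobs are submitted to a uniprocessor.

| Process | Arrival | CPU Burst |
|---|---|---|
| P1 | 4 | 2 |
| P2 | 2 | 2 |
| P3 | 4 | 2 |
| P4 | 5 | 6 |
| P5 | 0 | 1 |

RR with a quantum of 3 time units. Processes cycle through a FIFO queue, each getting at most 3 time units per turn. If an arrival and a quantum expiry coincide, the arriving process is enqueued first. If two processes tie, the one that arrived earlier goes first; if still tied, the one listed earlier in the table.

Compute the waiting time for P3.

2

Gantt: | P5 0-1 | idle 1-2 | P2 2-4 | P1 4-6 | P3 6-8 | P4 8-14 |
Completion: P1=6  P2=4  P3=8  P4=14  P5=1
Waiting(P3) = turnaround − burst = 4 − 2 = 2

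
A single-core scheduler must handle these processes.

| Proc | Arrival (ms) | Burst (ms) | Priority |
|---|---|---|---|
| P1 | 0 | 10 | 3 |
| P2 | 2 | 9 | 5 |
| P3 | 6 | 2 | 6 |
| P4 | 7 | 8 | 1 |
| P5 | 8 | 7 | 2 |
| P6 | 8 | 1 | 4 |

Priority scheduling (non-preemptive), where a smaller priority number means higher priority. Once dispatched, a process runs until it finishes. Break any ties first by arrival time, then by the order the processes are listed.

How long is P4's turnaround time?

11

Gantt: | P1 0-10 | P4 10-18 | P5 18-25 | P6 25-26 | P2 26-35 | P3 35-37 |
Completion: P1=10  P2=35  P3=37  P4=18  P5=25  P6=26
Turnaround(P4) = completion − arrival = 18 − 7 = 11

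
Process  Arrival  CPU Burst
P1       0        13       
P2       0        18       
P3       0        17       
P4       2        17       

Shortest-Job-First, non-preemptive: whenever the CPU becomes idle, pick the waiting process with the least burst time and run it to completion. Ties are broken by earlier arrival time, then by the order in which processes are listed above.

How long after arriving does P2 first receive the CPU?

47

Gantt: | P1 0-13 | P3 13-30 | P4 30-47 | P2 47-65 |
Completion: P1=13  P2=65  P3=30  P4=47
Turnaround (C−A): P1=13  P2=65  P3=30  P4=45
Response(P2) = first start − arrival = 47 − 0 = 47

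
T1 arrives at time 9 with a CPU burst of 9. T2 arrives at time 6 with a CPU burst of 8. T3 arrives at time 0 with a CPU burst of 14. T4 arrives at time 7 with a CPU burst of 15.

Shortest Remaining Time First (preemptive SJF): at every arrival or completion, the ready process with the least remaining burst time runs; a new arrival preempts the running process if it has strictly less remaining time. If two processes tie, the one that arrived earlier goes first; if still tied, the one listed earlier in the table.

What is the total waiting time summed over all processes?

45

Timeline: | T3 0-14 | T2 14-22 | T1 22-31 | T4 31-46 |
Completion: T1=31  T2=22  T3=14  T4=46
Turnaround (C−A): T1=22  T2=16  T3=14  T4=39
Waiting = turnaround − burst: T1=13, T2=8, T3=0, T4=24
Total waiting = 13 + 8 + 0 + 24 = 45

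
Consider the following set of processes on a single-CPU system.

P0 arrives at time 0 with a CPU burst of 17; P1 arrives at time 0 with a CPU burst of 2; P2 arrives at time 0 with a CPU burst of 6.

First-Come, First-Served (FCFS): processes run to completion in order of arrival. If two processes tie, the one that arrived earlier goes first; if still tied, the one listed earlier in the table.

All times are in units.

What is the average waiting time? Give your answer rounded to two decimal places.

12.00

Gantt: | P0 0-17 | P1 17-19 | P2 19-25 |
Completion: P0=17  P1=19  P2=25
Turnaround (C−A): P0=17  P1=19  P2=25
Waiting times: P0=0, P1=17, P2=19
Average waiting = (0+17+19) / 3 = 36/3 = 12.00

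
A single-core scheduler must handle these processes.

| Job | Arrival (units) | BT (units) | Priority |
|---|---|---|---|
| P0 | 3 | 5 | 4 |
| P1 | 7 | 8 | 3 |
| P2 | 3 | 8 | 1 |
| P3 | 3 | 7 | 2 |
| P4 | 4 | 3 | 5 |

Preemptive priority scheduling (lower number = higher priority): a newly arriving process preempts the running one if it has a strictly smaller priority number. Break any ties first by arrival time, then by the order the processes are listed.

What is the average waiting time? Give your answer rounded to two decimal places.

13.80

Schedule: | idle 0-3 | P2 3-11 | P3 11-18 | P1 18-26 | P0 26-31 | P4 31-34 |
Completion: P0=31  P1=26  P2=11  P3=18  P4=34
Turnaround (C−A): P0=28  P1=19  P2=8  P3=15  P4=30
Waiting times: P0=23, P1=11, P2=0, P3=8, P4=27
Average waiting = (23+11+0+8+27) / 5 = 69/5 = 13.80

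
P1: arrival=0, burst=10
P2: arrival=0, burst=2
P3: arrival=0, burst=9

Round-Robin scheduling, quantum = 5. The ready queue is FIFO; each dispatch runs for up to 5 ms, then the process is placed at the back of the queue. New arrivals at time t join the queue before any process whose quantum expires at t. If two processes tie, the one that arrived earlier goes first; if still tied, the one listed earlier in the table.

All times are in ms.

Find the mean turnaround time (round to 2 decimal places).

Gantt: | P1 0-5 | P2 5-7 | P3 7-12 | P1 12-17 | P3 17-21 |
Completion: P1=17  P2=7  P3=21
Turnaround times: P1=17, P2=7, P3=21
Average turnaround = (17+7+21) / 3 = 45/3 = 15.00

15.00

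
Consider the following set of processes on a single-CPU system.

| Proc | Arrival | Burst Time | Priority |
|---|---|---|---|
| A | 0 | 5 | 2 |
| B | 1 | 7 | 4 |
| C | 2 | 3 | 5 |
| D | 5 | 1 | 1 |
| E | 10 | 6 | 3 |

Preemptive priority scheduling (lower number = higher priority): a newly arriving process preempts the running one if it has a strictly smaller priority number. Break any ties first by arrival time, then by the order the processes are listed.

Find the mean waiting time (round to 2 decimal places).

5.60

Gantt: | A 0-5 | D 5-6 | B 6-10 | E 10-16 | B 16-19 | C 19-22 |
Completion: A=5  B=19  C=22  D=6  E=16
Turnaround (C−A): A=5  B=18  C=20  D=1  E=6
Waiting times: A=0, B=11, C=17, D=0, E=0
Average waiting = (0+11+17+0+0) / 5 = 28/5 = 5.60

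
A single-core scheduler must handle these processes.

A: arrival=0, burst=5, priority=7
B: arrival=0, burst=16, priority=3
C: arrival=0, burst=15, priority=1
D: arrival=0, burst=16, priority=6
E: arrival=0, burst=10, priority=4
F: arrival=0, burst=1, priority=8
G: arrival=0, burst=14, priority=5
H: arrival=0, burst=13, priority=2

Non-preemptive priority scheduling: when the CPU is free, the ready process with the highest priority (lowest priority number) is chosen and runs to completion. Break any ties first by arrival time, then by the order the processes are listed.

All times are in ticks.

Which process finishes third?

Timeline: | C 0-15 | H 15-28 | B 28-44 | E 44-54 | G 54-68 | D 68-84 | A 84-89 | F 89-90 |
Completion: A=89  B=44  C=15  D=84  E=54  F=90  G=68  H=28
Finish order: C → H → B → E → G → D → A → F

B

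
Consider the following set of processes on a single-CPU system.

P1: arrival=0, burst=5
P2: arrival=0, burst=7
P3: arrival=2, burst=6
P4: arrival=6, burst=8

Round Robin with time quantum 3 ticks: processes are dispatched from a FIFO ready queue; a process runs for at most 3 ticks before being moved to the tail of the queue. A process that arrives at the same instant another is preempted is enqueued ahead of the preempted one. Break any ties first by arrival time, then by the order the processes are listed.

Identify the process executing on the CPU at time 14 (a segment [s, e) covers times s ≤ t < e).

P2

Timeline: | P1 0-3 | P2 3-6 | P3 6-9 | P1 9-11 | P4 11-14 | P2 14-17 | P3 17-20 | P4 20-23 | P2 23-24 | P4 24-26 |
Completion: P1=11  P2=24  P3=20  P4=26
Turnaround (C−A): P1=11  P2=24  P3=18  P4=20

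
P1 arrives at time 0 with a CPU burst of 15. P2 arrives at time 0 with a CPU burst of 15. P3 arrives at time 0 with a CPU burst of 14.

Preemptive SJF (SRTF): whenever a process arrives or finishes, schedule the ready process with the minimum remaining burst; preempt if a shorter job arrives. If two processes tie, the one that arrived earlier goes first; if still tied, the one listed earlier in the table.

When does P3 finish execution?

Schedule: | P3 0-14 | P1 14-29 | P2 29-44 |
Completion: P1=29  P2=44  P3=14
Turnaround (C−A): P1=29  P2=44  P3=14

14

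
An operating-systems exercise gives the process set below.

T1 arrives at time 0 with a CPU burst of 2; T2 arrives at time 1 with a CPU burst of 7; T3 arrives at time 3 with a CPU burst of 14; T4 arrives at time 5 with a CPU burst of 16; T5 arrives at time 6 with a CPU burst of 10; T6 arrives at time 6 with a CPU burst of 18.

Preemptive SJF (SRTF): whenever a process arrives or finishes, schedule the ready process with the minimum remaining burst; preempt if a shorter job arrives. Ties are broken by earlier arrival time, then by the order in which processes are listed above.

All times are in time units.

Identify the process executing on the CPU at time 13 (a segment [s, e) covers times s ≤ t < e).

T5

Schedule: | T1 0-2 | T2 2-9 | T5 9-19 | T3 19-33 | T4 33-49 | T6 49-67 |
Completion: T1=2  T2=9  T3=33  T4=49  T5=19  T6=67
Turnaround (C−A): T1=2  T2=8  T3=30  T4=44  T5=13  T6=61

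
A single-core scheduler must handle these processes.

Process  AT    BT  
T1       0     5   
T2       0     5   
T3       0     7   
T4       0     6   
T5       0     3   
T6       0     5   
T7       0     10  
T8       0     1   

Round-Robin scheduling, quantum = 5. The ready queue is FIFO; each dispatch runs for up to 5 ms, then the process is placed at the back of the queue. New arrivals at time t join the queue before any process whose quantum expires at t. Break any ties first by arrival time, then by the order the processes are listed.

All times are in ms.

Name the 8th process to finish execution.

T7

Schedule: | T1 0-5 | T2 5-10 | T3 10-15 | T4 15-20 | T5 20-23 | T6 23-28 | T7 28-33 | T8 33-34 | T3 34-36 | T4 36-37 | T7 37-42 |
Completion: T1=5  T2=10  T3=36  T4=37  T5=23  T6=28  T7=42  T8=34
Turnaround (C−A): T1=5  T2=10  T3=36  T4=37  T5=23  T6=28  T7=42  T8=34
Finish order: T1 → T2 → T5 → T6 → T8 → T3 → T4 → T7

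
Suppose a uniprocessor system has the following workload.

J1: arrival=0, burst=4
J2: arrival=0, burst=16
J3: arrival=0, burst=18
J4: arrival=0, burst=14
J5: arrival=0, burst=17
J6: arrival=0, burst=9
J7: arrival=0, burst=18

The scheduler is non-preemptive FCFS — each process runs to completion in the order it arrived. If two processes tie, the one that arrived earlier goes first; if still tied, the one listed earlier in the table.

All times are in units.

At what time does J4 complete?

Timeline: | J1 0-4 | J2 4-20 | J3 20-38 | J4 38-52 | J5 52-69 | J6 69-78 | J7 78-96 |
Completion: J1=4  J2=20  J3=38  J4=52  J5=69  J6=78  J7=96
Turnaround (C−A): J1=4  J2=20  J3=38  J4=52  J5=69  J6=78  J7=96

52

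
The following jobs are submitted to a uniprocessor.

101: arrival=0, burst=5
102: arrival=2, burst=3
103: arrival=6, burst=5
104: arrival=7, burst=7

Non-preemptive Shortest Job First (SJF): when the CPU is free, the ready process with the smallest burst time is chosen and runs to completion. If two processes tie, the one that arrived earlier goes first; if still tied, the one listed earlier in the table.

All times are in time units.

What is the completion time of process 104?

20

Timeline: | 101 0-5 | 102 5-8 | 103 8-13 | 104 13-20 |
Completion: 101=5  102=8  103=13  104=20
Turnaround (C−A): 101=5  102=6  103=7  104=13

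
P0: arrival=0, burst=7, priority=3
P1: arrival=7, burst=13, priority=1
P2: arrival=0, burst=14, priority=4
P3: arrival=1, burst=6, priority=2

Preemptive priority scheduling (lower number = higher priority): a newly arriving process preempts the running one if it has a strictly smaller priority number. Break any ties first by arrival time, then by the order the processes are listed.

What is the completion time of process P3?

Gantt: | P0 0-1 | P3 1-7 | P1 7-20 | P0 20-26 | P2 26-40 |
Completion: P0=26  P1=20  P2=40  P3=7
Turnaround (C−A): P0=26  P1=13  P2=40  P3=6

7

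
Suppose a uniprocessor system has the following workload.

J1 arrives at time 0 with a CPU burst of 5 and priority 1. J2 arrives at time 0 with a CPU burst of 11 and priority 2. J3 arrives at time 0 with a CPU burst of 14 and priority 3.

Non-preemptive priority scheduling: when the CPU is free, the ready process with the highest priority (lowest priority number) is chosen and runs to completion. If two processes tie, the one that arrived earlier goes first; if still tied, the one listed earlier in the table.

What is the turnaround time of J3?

Schedule: | J1 0-5 | J2 5-16 | J3 16-30 |
Completion: J1=5  J2=16  J3=30
Turnaround (C−A): J1=5  J2=16  J3=30
Turnaround(J3) = completion − arrival = 30 − 0 = 30

30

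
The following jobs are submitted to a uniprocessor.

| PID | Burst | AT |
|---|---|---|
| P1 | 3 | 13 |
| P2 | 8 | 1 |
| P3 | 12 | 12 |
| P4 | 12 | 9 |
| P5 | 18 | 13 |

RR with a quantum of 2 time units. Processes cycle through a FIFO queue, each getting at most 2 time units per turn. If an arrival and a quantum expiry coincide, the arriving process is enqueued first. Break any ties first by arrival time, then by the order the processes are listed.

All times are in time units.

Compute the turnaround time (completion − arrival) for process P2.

Schedule: | idle 0-1 | P2 1-9 | P4 9-13 | P3 13-15 | P1 15-17 | P5 17-19 | P4 19-21 | P3 21-23 | P1 23-24 | P5 24-26 | P4 26-28 | P3 28-30 | P5 30-32 | P4 32-34 | P3 34-36 | P5 36-38 | P4 38-40 | P3 40-42 | P5 42-44 | P3 44-46 | P5 46-54 |
Completion: P1=24  P2=9  P3=46  P4=40  P5=54
Turnaround(P2) = completion − arrival = 9 − 1 = 8

8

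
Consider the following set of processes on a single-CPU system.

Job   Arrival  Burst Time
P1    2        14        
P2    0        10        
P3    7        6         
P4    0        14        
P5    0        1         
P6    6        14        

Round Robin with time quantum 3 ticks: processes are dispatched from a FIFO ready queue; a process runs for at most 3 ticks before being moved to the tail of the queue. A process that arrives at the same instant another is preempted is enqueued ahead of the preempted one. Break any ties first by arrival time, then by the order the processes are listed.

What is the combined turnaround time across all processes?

Schedule: | P2 0-3 | P4 3-6 | P5 6-7 | P1 7-10 | P2 10-13 | P6 13-16 | P4 16-19 | P3 19-22 | P1 22-25 | P2 25-28 | P6 28-31 | P4 31-34 | P3 34-37 | P1 37-40 | P2 40-41 | P6 41-44 | P4 44-47 | P1 47-50 | P6 50-53 | P4 53-55 | P1 55-57 | P6 57-59 |
Completion: P1=57  P2=41  P3=37  P4=55  P5=7  P6=59
Turnaround (C−A): P1=55  P2=41  P3=30  P4=55  P5=7  P6=53
Turnaround = completion − arrival: P1=55, P2=41, P3=30, P4=55, P5=7, P6=53
Total turnaround = 55 + 41 + 30 + 55 + 7 + 53 = 241

241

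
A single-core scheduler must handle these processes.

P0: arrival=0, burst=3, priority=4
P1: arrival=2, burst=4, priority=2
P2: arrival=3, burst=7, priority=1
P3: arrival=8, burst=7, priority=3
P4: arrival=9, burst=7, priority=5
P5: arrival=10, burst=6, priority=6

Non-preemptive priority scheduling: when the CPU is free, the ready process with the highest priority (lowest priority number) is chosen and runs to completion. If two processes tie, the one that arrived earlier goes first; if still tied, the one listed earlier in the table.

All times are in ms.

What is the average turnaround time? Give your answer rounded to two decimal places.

13.00

Schedule: | P0 0-3 | P2 3-10 | P1 10-14 | P3 14-21 | P4 21-28 | P5 28-34 |
Completion: P0=3  P1=14  P2=10  P3=21  P4=28  P5=34
Turnaround times: P0=3, P1=12, P2=7, P3=13, P4=19, P5=24
Average turnaround = (3+12+7+13+19+24) / 6 = 78/6 = 13.00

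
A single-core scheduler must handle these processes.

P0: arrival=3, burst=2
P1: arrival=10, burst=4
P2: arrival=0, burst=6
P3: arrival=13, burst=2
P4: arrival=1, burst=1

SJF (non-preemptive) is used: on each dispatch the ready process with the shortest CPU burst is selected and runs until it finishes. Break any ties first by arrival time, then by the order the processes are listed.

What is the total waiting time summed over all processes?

Timeline: | P2 0-6 | P4 6-7 | P0 7-9 | idle 9-10 | P1 10-14 | P3 14-16 |
Completion: P0=9  P1=14  P2=6  P3=16  P4=7
Turnaround (C−A): P0=6  P1=4  P2=6  P3=3  P4=6
Waiting = turnaround − burst: P0=4, P1=0, P2=0, P3=1, P4=5
Total waiting = 4 + 0 + 0 + 1 + 5 = 10

10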